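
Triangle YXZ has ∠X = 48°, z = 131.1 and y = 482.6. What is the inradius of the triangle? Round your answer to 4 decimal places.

r ≈ 46.0771

By the law of cosines, x² = z² + y² − 2·z·y·cos X = 1.6542e+05, so x ≈ 406.72.
Area = ½·z·y·sin X ≈ 23509.
Semiperimeter s = (482.6+406.72+131.1)/2 = 510.21.
Inradius = area/s = 23509/510.21 ≈ 46.077.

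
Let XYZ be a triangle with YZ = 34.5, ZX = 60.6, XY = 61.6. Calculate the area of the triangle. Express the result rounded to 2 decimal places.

Semiperimeter s = (34.5 + 60.6 + 61.6)/2 = 78.35.
Heron's formula: area = √(78.35·43.85·17.75·16.75) ≈ 1010.7.

1010.67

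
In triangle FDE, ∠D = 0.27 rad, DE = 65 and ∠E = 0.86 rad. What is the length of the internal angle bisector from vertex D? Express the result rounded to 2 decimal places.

58.73

The third angle is ∠F = π − ∠D − ∠E = 2.012 rad.
Law of sines: EF = DE·sin D/sin F ≈ 19.17.
Law of sines: FD = DE·sin E/sin F ≈ 54.466.
The bisector from D has length 2·FD·DE·cos(∠D/2)/(FD+DE) ≈ 58.729.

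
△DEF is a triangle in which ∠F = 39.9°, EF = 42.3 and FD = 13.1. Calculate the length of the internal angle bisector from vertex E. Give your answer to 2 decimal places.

By the law of cosines, DE² = EF² + FD² − 2·EF·FD·cos F = 1110.7, so DE ≈ 33.327.
Law of cosines again: cos E = (DE² + EF² − FD²)/(2·DE·EF) ≈ 0.96769, so ∠E ≈ 14.60°.
The bisector from E has length 2·DE·EF·cos(∠E/2)/(DE+EF) ≈ 36.979.

t_E ≈ 36.98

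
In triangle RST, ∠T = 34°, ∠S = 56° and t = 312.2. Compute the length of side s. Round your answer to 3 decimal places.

The third angle is ∠R = 180° − ∠S − ∠T = 90.00°.
Law of sines: s = t·sin S/sin T ≈ 462.86.

462.856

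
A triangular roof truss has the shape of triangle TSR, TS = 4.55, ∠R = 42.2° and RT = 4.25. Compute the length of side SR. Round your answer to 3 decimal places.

6.691

Law of sines: sin S = RT·sin R/TS ≈ 0.62743.
Since TS ≥ RT, only the acute value applies: ∠S ≈ 38.86°.
Then ∠T = 180° − ∠R − ∠S ≈ 98.94°.
Law of sines gives SR = TS·sin T/sin R ≈ 6.6914.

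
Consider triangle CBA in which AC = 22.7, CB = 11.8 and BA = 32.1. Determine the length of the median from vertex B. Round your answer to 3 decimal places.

Median from B: ½√(2·CB² + 2·BA² − AC²) ≈ 21.354.

m_B ≈ 21.354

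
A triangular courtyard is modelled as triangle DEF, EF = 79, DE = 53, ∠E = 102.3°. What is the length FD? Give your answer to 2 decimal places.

104.09

By the law of cosines, FD² = DE² + EF² − 2·DE·EF·cos E = 10834, so FD ≈ 104.09.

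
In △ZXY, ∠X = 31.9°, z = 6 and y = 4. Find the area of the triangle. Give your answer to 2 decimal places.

Area = ½·y·z·sin X ≈ 6.3413.

area ≈ 6.34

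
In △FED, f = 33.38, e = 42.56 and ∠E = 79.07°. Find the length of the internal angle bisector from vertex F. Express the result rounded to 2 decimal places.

t_F ≈ 33.92

Law of sines: sin F = f·sin E/e ≈ 0.77008.
Since e ≥ f, only the acute value applies: ∠F ≈ 50.36°.
Then ∠D = 180° − ∠E − ∠F ≈ 50.57°.
Law of sines gives d = e·sin D/sin E ≈ 33.48.
The bisector from F has length 2·e·d·cos(∠F/2)/(e+d) ≈ 33.917.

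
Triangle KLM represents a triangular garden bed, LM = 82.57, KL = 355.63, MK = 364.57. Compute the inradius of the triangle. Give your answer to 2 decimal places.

Semiperimeter s = (82.57 + 364.57 + 355.63)/2 = 401.38.
Heron's formula: area = √(401.38·318.81·36.815·45.755) ≈ 14682.
Inradius = area/s = 14682/401.38 ≈ 36.578.

r ≈ 36.58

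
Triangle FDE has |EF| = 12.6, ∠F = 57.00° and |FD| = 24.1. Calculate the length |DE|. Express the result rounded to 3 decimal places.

20.219

By the law of cosines, |DE|² = |EF|² + |FD|² − 2·|EF|·|FD|·cos F = 408.8, so |DE| ≈ 20.219.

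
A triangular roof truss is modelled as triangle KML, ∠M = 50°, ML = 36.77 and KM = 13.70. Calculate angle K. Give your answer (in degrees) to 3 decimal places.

By the law of cosines, LK² = KM² + ML² − 2·KM·ML·cos M = 892.12, so LK ≈ 29.868.
Law of cosines again: cos K = (LK² + KM² − ML²)/(2·LK·KM) ≈ -0.33264, so ∠K ≈ 109.43°.

109.429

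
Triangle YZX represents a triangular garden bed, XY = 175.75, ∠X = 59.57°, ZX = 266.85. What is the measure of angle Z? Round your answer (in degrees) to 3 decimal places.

By the law of cosines, YZ² = ZX² + XY² − 2·ZX·XY·cos X = 54590, so YZ ≈ 233.64.
Law of cosines again: cos Z = (YZ² + ZX² − XY²)/(2·YZ·ZX) ≈ 0.76114, so ∠Z ≈ 40.44°.

∠Z ≈ 40.436°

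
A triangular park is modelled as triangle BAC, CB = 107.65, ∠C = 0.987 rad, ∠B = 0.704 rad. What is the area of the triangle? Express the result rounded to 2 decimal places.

The third angle is ∠A = π − ∠C − ∠B = 1.451 rad.
Law of sines: AC = CB·sin B/sin A ≈ 70.185.
Law of sines: BA = CB·sin C/sin A ≈ 90.473.
Area = ½·CB·AC·sin C ≈ 3152.

area ≈ 3152.04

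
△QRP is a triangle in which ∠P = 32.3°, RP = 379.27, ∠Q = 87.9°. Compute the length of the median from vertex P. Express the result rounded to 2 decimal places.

m_P ≈ 339.76

The third angle is ∠R = 180° − ∠P − ∠Q = 59.80°.
Law of sines: PQ = RP·sin R/sin Q ≈ 328.01.
Law of sines: QR = RP·sin P/sin Q ≈ 202.8.
Median from P: ½√(2·RP² + 2·PQ² − QR²) ≈ 339.76.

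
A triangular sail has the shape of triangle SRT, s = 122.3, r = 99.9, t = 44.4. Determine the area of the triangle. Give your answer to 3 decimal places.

Semiperimeter p = (122.3 + 99.9 + 44.4)/2 = 133.3.
Heron's formula: area = √(133.3·11·33.4·88.9) ≈ 2086.6.

2086.582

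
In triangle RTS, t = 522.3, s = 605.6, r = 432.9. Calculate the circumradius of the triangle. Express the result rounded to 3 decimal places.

By the law of cosines, cos R = (t² + s² − r²) / (2·t·s) ≈ 0.71473, so ∠R ≈ 44.38°.
Circumradius = r/(2 sin R) ≈ 309.48.

309.480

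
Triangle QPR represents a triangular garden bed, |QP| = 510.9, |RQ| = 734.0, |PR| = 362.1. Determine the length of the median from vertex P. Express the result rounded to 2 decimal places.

247.75

Median from P: ½√(2·|QP|² + 2·|PR|² − |RQ|²) ≈ 247.75.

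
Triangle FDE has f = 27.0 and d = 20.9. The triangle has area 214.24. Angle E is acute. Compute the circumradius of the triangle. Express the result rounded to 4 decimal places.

R ≈ 13.6770

From area = ½·f·d·sin E, we get sin E = 2·area/(f·d) ≈ 0.75931.
Taking the acute solution, ∠E ≈ 49.40°.
Law of cosines then gives e ≈ 20.77.
Circumradius = e/(2 sin E) ≈ 13.677.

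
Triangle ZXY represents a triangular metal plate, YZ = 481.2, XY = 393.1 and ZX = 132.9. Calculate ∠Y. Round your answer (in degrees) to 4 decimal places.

∠Y ≈ 13.1370°

By the law of cosines, cos Y = (XY² + YZ² − ZX²) / (2·XY·YZ) ≈ 0.97383, so ∠Y ≈ 13.14°.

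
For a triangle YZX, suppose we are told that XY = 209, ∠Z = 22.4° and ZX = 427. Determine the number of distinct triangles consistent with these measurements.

ZX·sin Z = 427·sin(22.4°) ≈ 162.7.
Since ZX sin Z < XY < ZX (162.7 < 209 < 427), two triangles exist.

2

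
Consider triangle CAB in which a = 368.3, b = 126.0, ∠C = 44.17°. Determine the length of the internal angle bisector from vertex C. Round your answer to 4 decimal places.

By the law of cosines, c² = a² + b² − 2·a·b·cos C = 84949, so c ≈ 291.46.
The bisector from C has length 2·a·b·cos(∠C/2)/(a+b) ≈ 173.99.

t_C ≈ 173.9869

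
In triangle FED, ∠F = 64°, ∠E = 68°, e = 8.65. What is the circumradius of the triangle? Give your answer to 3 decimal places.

4.665

The third angle is ∠D = 180° − ∠F − ∠E = 48.00°.
Law of sines: f = e·sin F/sin E ≈ 8.3851.
Law of sines: d = e·sin D/sin E ≈ 6.933.
Circumradius = e/(2 sin E) ≈ 4.6647.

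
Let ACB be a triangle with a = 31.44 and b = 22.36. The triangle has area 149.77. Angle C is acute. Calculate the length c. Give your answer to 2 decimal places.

From area = ½·b·a·sin C, we get sin C = 2·area/(b·a) ≈ 0.42609.
Taking the acute solution, ∠C ≈ 25.22°.
Law of cosines then gives c ≈ 14.713.

14.71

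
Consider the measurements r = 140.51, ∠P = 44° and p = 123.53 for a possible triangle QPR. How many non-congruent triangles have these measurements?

r·sin P = 140.51·sin(44°) ≈ 97.61.
Since r sin P < p < r (97.61 < 123.53 < 140.51), two triangles exist.

2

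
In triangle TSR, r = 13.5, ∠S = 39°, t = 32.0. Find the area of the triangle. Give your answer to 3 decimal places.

Area = ½·r·t·sin S ≈ 135.93.

area ≈ 135.933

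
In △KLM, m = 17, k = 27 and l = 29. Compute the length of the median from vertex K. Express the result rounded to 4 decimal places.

19.5640

Median from K: ½√(2·l² + 2·m² − k²) ≈ 19.564.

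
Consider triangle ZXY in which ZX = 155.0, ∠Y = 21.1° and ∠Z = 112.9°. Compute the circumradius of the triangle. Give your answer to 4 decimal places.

R ≈ 215.2797

The third angle is ∠X = 180° − ∠Y − ∠Z = 46.00°.
Law of sines: XY = ZX·sin Z/sin Y ≈ 396.63.
Law of sines: YZ = ZX·sin X/sin Y ≈ 309.72.
Circumradius = ZX/(2 sin Y) ≈ 215.28.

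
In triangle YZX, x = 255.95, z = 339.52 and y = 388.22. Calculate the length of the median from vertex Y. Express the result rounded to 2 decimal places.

Median from Y: ½√(2·z² + 2·x² − y²) ≈ 229.59.

229.59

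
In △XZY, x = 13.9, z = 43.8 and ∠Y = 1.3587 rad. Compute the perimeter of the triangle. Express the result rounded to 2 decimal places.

By the law of cosines, y² = x² + z² − 2·x·z·cos Y = 1855.3, so y ≈ 43.073.
Semiperimeter s = (13.9+43.8+43.073)/2 = 50.387.
Perimeter = 13.9 + 43.8 + 43.073 = 100.77.

100.77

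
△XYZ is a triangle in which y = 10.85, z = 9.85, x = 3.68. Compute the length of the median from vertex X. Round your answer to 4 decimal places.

Median from X: ½√(2·y² + 2·z² − x²) ≈ 10.197.

10.1974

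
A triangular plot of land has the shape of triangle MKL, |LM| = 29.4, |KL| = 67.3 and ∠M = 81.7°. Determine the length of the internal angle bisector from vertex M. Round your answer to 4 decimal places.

30.6155

Law of sines: sin K = |LM|·sin M/|KL| ≈ 0.43227.
Since |KL| ≥ |LM|, only the acute value applies: ∠K ≈ 25.61°.
Then ∠L = 180° − ∠M − ∠K ≈ 72.69°.
Law of sines gives |MK| = |KL|·sin L/sin M ≈ 64.931.
The bisector from M has length 2·|LM|·|MK|·cos(∠M/2)/(|LM|+|MK|) ≈ 30.615.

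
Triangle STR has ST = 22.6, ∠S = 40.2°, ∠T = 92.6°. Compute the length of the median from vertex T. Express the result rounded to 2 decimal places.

The third angle is ∠R = 180° − ∠S − ∠T = 47.20°.
Law of sines: TR = ST·sin S/sin R ≈ 19.881.
Law of sines: RS = ST·sin T/sin R ≈ 30.77.
Median from T: ½√(2·ST² + 2·TR² − RS²) ≈ 14.708.

m_T ≈ 14.71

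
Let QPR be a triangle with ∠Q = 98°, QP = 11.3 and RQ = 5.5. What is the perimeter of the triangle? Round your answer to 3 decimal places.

By the law of cosines, PR² = RQ² + QP² − 2·RQ·QP·cos Q = 175.24, so PR ≈ 13.238.
Semiperimeter s = (13.238+5.5+11.3)/2 = 15.019.
Perimeter = 13.238 + 5.5 + 11.3 = 30.038.

perimeter ≈ 30.038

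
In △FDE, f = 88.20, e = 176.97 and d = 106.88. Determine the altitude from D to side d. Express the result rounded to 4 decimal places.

Semiperimeter s = (88.2 + 106.88 + 176.97)/2 = 186.02.
Heron's formula: area = √(186.02·97.825·79.145·9.055) ≈ 3611.3.
The altitude from D has length 2·area/d ≈ 67.577.

h_D ≈ 67.5772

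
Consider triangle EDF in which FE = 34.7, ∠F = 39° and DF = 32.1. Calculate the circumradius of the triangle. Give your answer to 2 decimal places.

By the law of cosines, ED² = DF² + FE² − 2·DF·FE·cos F = 503.22, so ED ≈ 22.433.
Area = ½·DF·FE·sin F ≈ 350.49.
Circumradius = ED/(2 sin F) ≈ 17.823.

17.82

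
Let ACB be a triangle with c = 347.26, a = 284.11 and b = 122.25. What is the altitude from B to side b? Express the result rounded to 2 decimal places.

h_B ≈ 265.19

Semiperimeter s = (284.11 + 347.26 + 122.25)/2 = 376.81.
Heron's formula: area = √(376.81·92.7·29.55·254.56) ≈ 16210.
The altitude from B has length 2·area/b ≈ 265.19.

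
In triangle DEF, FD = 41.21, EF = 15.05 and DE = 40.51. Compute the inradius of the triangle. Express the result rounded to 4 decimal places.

Semiperimeter s = (15.05 + 41.21 + 40.51)/2 = 48.385.
Heron's formula: area = √(48.385·33.335·7.175·7.875) ≈ 301.89.
Inradius = area/s = 301.89/48.385 ≈ 6.2392.

r ≈ 6.2392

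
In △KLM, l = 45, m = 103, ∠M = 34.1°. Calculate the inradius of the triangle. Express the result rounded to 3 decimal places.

12.133

Law of sines: sin L = l·sin M/m ≈ 0.24494.
Since m ≥ l, only the acute value applies: ∠L ≈ 14.18°.
Then ∠K = 180° − ∠M − ∠L ≈ 131.72°.
Law of sines gives k = m·sin K/sin M ≈ 137.13.
Area = ½·m·l·sin K ≈ 1729.7.
Semiperimeter s = (137.13+45+103)/2 = 142.56.
Inradius = area/s = 1729.7/142.56 ≈ 12.133.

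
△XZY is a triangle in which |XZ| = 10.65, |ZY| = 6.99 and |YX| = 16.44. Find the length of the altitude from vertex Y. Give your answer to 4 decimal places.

Semiperimeter s = (6.99 + 16.44 + 10.65)/2 = 17.04.
Heron's formula: area = √(17.04·10.05·0.6·6.39) ≈ 25.624.
The altitude from Y has length 2·area/|XZ| ≈ 4.812.

h_Y ≈ 4.8120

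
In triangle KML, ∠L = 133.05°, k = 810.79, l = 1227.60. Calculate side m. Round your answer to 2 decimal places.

Law of sines: sin K = k·sin L/l ≈ 0.48264.
Since l ≥ k, only the acute value applies: ∠K ≈ 28.86°.
Then ∠M = 180° − ∠L − ∠K ≈ 18.09°.
Law of sines gives m = l·sin M/sin L ≈ 521.68.

521.68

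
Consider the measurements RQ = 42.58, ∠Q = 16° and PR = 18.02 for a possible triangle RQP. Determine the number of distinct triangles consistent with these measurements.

2

RQ·sin Q = 42.58·sin(16°) ≈ 11.74.
Since RQ sin Q < PR < RQ (11.74 < 18.02 < 42.58), two triangles exist.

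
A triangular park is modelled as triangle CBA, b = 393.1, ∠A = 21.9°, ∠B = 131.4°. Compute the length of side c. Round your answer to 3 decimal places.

235.468

The third angle is ∠C = 180° − ∠B − ∠A = 26.70°.
Law of sines: c = b·sin C/sin B ≈ 235.47.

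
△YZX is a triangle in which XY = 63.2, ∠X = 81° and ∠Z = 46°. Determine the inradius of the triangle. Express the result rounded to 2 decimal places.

r ≈ 19.90

The third angle is ∠Y = 180° − ∠Z − ∠X = 53.00°.
Law of sines: ZX = XY·sin Y/sin Z ≈ 70.167.
Law of sines: YZ = XY·sin X/sin Z ≈ 86.777.
Area = ½·XY·ZX·sin X ≈ 2190.
Semiperimeter s = (70.167+63.2+86.777)/2 = 110.07.
Inradius = area/s = 2190/110.07 ≈ 19.896.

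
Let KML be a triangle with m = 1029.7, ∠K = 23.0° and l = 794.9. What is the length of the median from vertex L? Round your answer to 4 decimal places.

By the law of cosines, k² = m² + l² − 2·m·l·cos K = 1.8527e+05, so k ≈ 430.43.
Median from L: ½√(2·k² + 2·m² − l²) ≈ 681.77.

681.7679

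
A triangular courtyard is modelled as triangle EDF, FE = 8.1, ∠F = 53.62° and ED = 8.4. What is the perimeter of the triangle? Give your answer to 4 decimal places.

26.5990

Law of sines: sin D = FE·sin F/ED ≈ 0.77635.
Since ED ≥ FE, only the acute value applies: ∠D ≈ 50.93°.
Then ∠E = 180° − ∠F − ∠D ≈ 75.45°.
Law of sines gives DF = ED·sin E/sin F ≈ 10.099.
Semiperimeter s = (10.099+8.1+8.4)/2 = 13.299.
Perimeter = 10.099 + 8.1 + 8.4 = 26.599.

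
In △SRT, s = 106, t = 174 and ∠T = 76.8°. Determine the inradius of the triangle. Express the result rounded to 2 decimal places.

38.16

Law of sines: sin S = s·sin T/t ≈ 0.59310.
Since t ≥ s, only the acute value applies: ∠S ≈ 36.38°.
Then ∠R = 180° − ∠T − ∠S ≈ 66.82°.
Law of sines gives r = t·sin R/sin T ≈ 164.3.
Area = ½·t·s·sin R ≈ 8477.7.
Semiperimeter p = (106+164.3+174)/2 = 222.15.
Inradius = area/p = 8477.7/222.15 ≈ 38.162.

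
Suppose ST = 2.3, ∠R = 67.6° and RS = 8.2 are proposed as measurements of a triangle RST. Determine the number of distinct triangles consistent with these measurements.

RS·sin R = 8.2·sin(67.6°) ≈ 7.581.
Since ST = 2.3 < 7.581 = RS sin R, no triangle exists.

0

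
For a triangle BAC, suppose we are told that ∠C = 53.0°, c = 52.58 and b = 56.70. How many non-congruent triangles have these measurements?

b·sin C = 56.70·sin(53.0°) ≈ 45.28.
Since b sin C < c < b (45.28 < 52.58 < 56.70), two triangles exist.

2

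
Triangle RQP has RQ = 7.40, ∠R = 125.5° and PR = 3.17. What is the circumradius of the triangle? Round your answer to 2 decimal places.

By the law of cosines, QP² = PR² + RQ² − 2·PR·RQ·cos R = 92.053, so QP ≈ 9.5944.
Area = ½·PR·RQ·sin R ≈ 9.5488.
Circumradius = QP/(2 sin R) ≈ 5.8926.

5.89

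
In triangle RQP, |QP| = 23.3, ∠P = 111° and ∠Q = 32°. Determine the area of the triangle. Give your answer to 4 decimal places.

area ≈ 223.1415

The third angle is ∠R = 180° − ∠Q − ∠P = 37.00°.
Law of sines: |PR| = |QP|·sin Q/sin R ≈ 20.516.
Law of sines: |RQ| = |QP|·sin P/sin R ≈ 36.145.
Area = ½·|QP|·|PR|·sin P ≈ 223.14.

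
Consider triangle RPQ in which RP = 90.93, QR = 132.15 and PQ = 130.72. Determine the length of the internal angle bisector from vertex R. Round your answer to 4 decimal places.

By the law of cosines, cos R = (QR² + RP² − PQ²) / (2·QR·RP) ≈ 0.35968, so ∠R ≈ 1.2029 rad.
The bisector from R has length 2·QR·RP·cos(∠R/2)/(QR+RP) ≈ 88.827.

88.8275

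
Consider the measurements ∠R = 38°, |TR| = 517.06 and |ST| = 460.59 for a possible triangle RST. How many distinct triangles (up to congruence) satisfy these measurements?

|TR|·sin R = 517.06·sin(38°) ≈ 318.3.
Since |TR| sin R < |ST| < |TR| (318.3 < 460.59 < 517.06), two triangles exist.

2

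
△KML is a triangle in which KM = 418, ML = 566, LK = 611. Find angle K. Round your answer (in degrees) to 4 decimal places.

∠K ≈ 63.5285°

By the law of cosines, cos K = (LK² + KM² − ML²) / (2·LK·KM) ≈ 0.44575, so ∠K ≈ 63.53°.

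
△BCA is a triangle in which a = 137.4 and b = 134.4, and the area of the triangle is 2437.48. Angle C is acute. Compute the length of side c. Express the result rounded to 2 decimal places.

36.32

From area = ½·a·b·sin C, we get sin C = 2·area/(a·b) ≈ 0.26399.
Taking the acute solution, ∠C ≈ 15.31°.
Law of cosines then gives c ≈ 36.32.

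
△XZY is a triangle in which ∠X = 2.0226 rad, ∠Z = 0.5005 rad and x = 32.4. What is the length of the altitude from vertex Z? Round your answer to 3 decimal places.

18.786

The third angle is ∠Y = π − ∠X − ∠Z = 0.6185 rad.
Law of sines: z = x·sin Z/sin X ≈ 17.282.
Law of sines: y = x·sin Y/sin X ≈ 20.881.
Area = ½·x·z·sin Y ≈ 162.32.
The altitude from Z has length 2·area/z ≈ 18.786.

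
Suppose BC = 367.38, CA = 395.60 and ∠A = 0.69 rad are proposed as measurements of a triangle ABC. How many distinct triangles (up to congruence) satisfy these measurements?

CA·sin A = 395.60·sin(0.69 rad) ≈ 251.8.
Since CA sin A < BC < CA (251.8 < 367.38 < 395.60), two triangles exist.

2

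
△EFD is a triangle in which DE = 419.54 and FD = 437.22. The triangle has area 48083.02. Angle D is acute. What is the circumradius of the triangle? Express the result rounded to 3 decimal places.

R ≈ 223.201

From area = ½·FD·DE·sin D, we get sin D = 2·area/(FD·DE) ≈ 0.52426.
Taking the acute solution, ∠D ≈ 31.62°.
Law of cosines then gives EF ≈ 234.03.
Circumradius = EF/(2 sin D) ≈ 223.2.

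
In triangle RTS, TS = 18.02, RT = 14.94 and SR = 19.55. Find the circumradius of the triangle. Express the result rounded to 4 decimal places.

By the law of cosines, cos R = (SR² + RT² − TS²) / (2·SR·RT) ≈ 0.48050, so ∠R ≈ 1.070 rad.
Circumradius = TS/(2 sin R) ≈ 10.274.

10.2737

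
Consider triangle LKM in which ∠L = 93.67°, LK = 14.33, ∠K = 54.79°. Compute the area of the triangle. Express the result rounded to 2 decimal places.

area ≈ 160.04

The third angle is ∠M = 180° − ∠L − ∠K = 31.54°.
Law of sines: KM = LK·sin L/sin M ≈ 27.339.
Law of sines: ML = LK·sin K/sin M ≈ 22.383.
Area = ½·LK·KM·sin K ≈ 160.04.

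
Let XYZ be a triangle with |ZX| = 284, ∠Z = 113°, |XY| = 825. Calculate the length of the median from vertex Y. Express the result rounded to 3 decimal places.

m_Y ≈ 738.658

Law of sines: sin Y = |ZX|·sin Z/|XY| ≈ 0.31688.
Since |XY| ≥ |ZX|, only the acute value applies: ∠Y ≈ 18.47°.
Then ∠X = 180° − ∠Z − ∠Y ≈ 48.53°.
Law of sines gives |YZ| = |XY|·sin X/sin Z ≈ 671.52.
Median from Y: ½√(2·|XY|² + 2·|YZ|² − |ZX|²) ≈ 738.66.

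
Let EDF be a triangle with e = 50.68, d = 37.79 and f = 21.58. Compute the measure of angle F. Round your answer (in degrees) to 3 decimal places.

∠F ≈ 22.810°

By the law of cosines, cos F = (e² + d² − f²) / (2·e·d) ≈ 0.92180, so ∠F ≈ 22.81°.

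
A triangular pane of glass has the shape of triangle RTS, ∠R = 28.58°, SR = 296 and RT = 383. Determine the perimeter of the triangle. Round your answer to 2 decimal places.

866.61

By the law of cosines, TS² = SR² + RT² − 2·SR·RT·cos R = 35197, so TS ≈ 187.61.
Semiperimeter s = (187.61+296+383)/2 = 433.3.
Perimeter = 187.61 + 296 + 383 = 866.61.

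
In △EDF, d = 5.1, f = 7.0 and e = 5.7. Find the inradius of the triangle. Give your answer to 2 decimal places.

Semiperimeter s = (5.7 + 5.1 + 7)/2 = 8.9.
Heron's formula: area = √(8.9·3.2·3.8·1.9) ≈ 14.34.
Inradius = area/s = 14.34/8.9 ≈ 1.6112.

r ≈ 1.61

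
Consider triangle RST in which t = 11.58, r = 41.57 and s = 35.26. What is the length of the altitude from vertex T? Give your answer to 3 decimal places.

h_T ≈ 31.843

Semiperimeter p = (41.57 + 35.26 + 11.58)/2 = 44.205.
Heron's formula: area = √(44.205·2.635·8.945·32.625) ≈ 184.37.
The altitude from T has length 2·area/t ≈ 31.843.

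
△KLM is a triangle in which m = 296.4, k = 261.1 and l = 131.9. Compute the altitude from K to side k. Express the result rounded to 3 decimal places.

h_K ≈ 131.828

Semiperimeter s = (261.1 + 131.9 + 296.4)/2 = 344.7.
Heron's formula: area = √(344.7·83.6·212.8·48.3) ≈ 17210.
The altitude from K has length 2·area/k ≈ 131.83.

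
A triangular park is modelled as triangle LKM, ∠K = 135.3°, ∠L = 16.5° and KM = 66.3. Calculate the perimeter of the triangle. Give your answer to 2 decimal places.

The third angle is ∠M = 180° − ∠L − ∠K = 28.20°.
Law of sines: ML = KM·sin K/sin L ≈ 164.2.
Law of sines: LK = KM·sin M/sin L ≈ 110.31.
Semiperimeter s = (66.3+164.2+110.31)/2 = 170.41.
Perimeter = 66.3 + 164.2 + 110.31 = 340.81.

perimeter ≈ 340.81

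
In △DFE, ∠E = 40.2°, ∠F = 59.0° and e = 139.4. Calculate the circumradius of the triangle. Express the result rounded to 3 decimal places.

The third angle is ∠D = 180° − ∠F − ∠E = 80.80°.
Law of sines: d = e·sin D/sin E ≈ 213.19.
Law of sines: f = e·sin F/sin E ≈ 185.12.
Circumradius = e/(2 sin E) ≈ 107.99.

107.985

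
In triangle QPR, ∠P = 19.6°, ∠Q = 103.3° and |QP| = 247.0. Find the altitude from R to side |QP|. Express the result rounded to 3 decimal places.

The third angle is ∠R = 180° − ∠Q − ∠P = 57.10°.
Law of sines: |PR| = |QP|·sin Q/sin R ≈ 286.29.
Law of sines: |RQ| = |QP|·sin P/sin R ≈ 98.683.
Area = ½·|QP|·|PR|·sin P ≈ 11861.
The altitude from R has length 2·area/|QP| ≈ 96.037.

96.037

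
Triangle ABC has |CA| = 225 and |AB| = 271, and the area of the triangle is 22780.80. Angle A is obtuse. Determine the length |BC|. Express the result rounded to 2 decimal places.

452.89

From area = ½·|CA|·|AB|·sin A, we get sin A = 2·area/(|CA|·|AB|) ≈ 0.74722.
Taking the obtuse solution, ∠A ≈ 2.298 rad.
Law of cosines then gives |BC| ≈ 452.89.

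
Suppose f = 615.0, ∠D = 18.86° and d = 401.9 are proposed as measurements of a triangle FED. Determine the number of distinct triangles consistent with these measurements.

2

f·sin D = 615.0·sin(18.86°) ≈ 198.8.
Since f sin D < d < f (198.8 < 401.9 < 615.0), two triangles exist.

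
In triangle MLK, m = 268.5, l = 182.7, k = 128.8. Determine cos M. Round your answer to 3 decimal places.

By the law of cosines, cos M = (l² + k² − m²) / (2·l·k) ≈ -0.47008, so ∠M ≈ 118.04°.

-0.470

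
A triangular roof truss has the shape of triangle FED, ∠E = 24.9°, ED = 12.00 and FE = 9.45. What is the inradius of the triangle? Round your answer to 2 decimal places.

By the law of cosines, DF² = FE² + ED² − 2·FE·ED·cos E = 27.585, so DF ≈ 5.2521.
Area = ½·FE·ED·sin E ≈ 23.873.
Semiperimeter s = (12+5.2521+9.45)/2 = 13.351.
Inradius = area/s = 23.873/13.351 ≈ 1.7881.

r ≈ 1.79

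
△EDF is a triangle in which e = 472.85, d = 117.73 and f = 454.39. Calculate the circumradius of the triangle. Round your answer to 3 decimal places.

By the law of cosines, cos E = (d² + f² − e²) / (2·d·f) ≈ -0.03044, so ∠E ≈ 91.74°.
Circumradius = e/(2 sin E) ≈ 236.53.

236.535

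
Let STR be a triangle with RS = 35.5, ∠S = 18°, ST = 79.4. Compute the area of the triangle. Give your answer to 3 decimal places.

Area = ½·RS·ST·sin S ≈ 435.51.

435.513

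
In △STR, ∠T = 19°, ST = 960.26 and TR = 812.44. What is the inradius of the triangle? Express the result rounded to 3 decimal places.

r ≈ 120.973

By the law of cosines, RS² = ST² + TR² − 2·ST·TR·cos T = 1.0686e+05, so RS ≈ 326.89.
Area = ½·ST·TR·sin T ≈ 1.27e+05.
Semiperimeter s = (812.44+326.89+960.26)/2 = 1049.8.
Inradius = area/s = 1.27e+05/1049.8 ≈ 120.97.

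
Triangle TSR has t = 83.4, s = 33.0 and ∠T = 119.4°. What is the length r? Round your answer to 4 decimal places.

62.0881

Law of sines: sin S = s·sin T/t ≈ 0.34472.
Since t ≥ s, only the acute value applies: ∠S ≈ 20.17°.
Then ∠R = 180° − ∠T − ∠S ≈ 40.43°.
Law of sines gives r = t·sin R/sin T ≈ 62.088.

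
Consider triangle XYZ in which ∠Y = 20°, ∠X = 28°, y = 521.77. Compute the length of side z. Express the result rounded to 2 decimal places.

The third angle is ∠Z = 180° − ∠X − ∠Y = 132.00°.
Law of sines: z = y·sin Z/sin Y ≈ 1133.7.

1133.71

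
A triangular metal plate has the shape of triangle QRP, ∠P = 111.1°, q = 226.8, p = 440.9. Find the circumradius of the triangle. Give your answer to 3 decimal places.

236.293

Law of sines: sin Q = q·sin P/p ≈ 0.47991.
Since p ≥ q, only the acute value applies: ∠Q ≈ 28.68°.
Then ∠R = 180° − ∠P − ∠Q ≈ 40.22°.
Law of sines gives r = p·sin R/sin P ≈ 305.16.
Circumradius = p/(2 sin P) ≈ 236.29.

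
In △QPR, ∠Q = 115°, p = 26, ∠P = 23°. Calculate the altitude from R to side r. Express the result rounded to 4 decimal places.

The third angle is ∠R = 180° − ∠Q − ∠P = 42.00°.
Law of sines: q = p·sin Q/sin P ≈ 60.307.
Law of sines: r = p·sin R/sin P ≈ 44.525.
Area = ½·p·q·sin R ≈ 524.6.
The altitude from R has length 2·area/r ≈ 23.564.

23.5640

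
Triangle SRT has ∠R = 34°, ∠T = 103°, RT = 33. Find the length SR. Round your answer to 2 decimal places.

The third angle is ∠S = 180° − ∠R − ∠T = 43.00°.
Law of sines: SR = RT·sin T/sin S ≈ 47.147.

47.15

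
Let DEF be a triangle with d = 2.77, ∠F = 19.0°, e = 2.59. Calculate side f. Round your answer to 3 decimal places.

By the law of cosines, f² = d² + e² − 2·d·e·cos F = 0.81413, so f ≈ 0.90229.

0.902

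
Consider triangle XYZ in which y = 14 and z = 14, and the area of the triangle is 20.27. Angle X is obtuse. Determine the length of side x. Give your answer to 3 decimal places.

From area = ½·y·z·sin X, we get sin X = 2·area/(y·z) ≈ 0.20684.
Taking the obtuse solution, ∠X ≈ 168.06°.
Law of cosines then gives x ≈ 27.848.

27.848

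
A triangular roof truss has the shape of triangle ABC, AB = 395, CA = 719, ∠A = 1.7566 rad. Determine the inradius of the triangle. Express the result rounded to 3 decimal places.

By the law of cosines, BC² = CA² + AB² − 2·CA·AB·cos A = 7.7792e+05, so BC ≈ 882.
Area = ½·CA·AB·sin A ≈ 1.3956e+05.
Semiperimeter s = (882+719+395)/2 = 998.
Inradius = area/s = 1.3956e+05/998 ≈ 139.84.

r ≈ 139.838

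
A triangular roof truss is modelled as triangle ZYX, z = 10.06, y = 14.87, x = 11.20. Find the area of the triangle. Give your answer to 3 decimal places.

Semiperimeter s = (10.06 + 14.87 + 11.2)/2 = 18.065.
Heron's formula: area = √(18.065·8.005·3.195·6.865) ≈ 56.319.

56.319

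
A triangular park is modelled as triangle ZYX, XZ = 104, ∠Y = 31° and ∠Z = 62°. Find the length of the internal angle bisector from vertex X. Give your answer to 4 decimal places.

t_X ≈ 95.2923

The third angle is ∠X = 180° − ∠Z − ∠Y = 87.00°.
Law of sines: YX = XZ·sin Z/sin Y ≈ 178.29.
Law of sines: ZY = XZ·sin X/sin Y ≈ 201.65.
The bisector from X has length 2·YX·XZ·cos(∠X/2)/(YX+XZ) ≈ 95.292.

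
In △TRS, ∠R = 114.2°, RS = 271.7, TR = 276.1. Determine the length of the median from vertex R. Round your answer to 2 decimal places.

148.79

By the law of cosines, ST² = TR² + RS² − 2·TR·RS·cos R = 2.1155e+05, so ST ≈ 459.95.
Median from R: ½√(2·TR² + 2·RS² − ST²) ≈ 148.79.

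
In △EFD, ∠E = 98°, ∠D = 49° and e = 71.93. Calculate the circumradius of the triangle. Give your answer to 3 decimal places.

The third angle is ∠F = 180° − ∠D − ∠E = 33.00°.
Law of sines: f = e·sin F/sin E ≈ 39.561.
Law of sines: d = e·sin D/sin E ≈ 54.82.
Circumradius = e/(2 sin E) ≈ 36.318.

36.318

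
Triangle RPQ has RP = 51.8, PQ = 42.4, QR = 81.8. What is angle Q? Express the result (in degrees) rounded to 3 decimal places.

By the law of cosines, cos Q = (PQ² + QR² − RP²) / (2·PQ·QR) ≈ 0.83697, so ∠Q ≈ 33.18°.

33.178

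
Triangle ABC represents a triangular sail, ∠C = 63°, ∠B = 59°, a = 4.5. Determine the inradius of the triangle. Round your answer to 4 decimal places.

The third angle is ∠A = 180° − ∠B − ∠C = 58.00°.
Law of sines: b = a·sin B/sin A ≈ 4.5484.
Law of sines: c = a·sin C/sin A ≈ 4.728.
Area = ½·a·b·sin C ≈ 9.1185.
Semiperimeter s = (4.5+4.5484+4.728)/2 = 6.8882.
Inradius = area/s = 9.1185/6.8882 ≈ 1.3238.

1.3238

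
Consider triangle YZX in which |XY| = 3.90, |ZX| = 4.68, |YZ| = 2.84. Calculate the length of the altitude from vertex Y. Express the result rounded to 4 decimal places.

Semiperimeter s = (4.68 + 3.9 + 2.84)/2 = 5.71.
Heron's formula: area = √(5.71·1.03·1.81·2.87) ≈ 5.5273.
The altitude from Y has length 2·area/|ZX| ≈ 2.3621.

2.3621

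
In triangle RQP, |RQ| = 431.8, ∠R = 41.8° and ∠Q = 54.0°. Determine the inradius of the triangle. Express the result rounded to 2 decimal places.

r ≈ 94.25

The third angle is ∠P = 180° − ∠R − ∠Q = 84.20°.
Law of sines: |QP| = |RQ|·sin R/sin P ≈ 289.29.
Law of sines: |PR| = |RQ|·sin Q/sin P ≈ 351.13.
Area = ½·|RQ|·|QP|·sin Q ≈ 50529.
Semiperimeter s = (289.29+351.13+431.8)/2 = 536.11.
Inradius = area/s = 50529/536.11 ≈ 94.252.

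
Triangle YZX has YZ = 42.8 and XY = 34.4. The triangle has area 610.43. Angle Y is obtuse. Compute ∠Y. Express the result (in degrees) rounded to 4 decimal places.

From area = ½·XY·YZ·sin Y, we get sin Y = 2·area/(XY·YZ) ≈ 0.82921.
Taking the obtuse solution, ∠Y ≈ 123.98°.

∠Y ≈ 123.9825°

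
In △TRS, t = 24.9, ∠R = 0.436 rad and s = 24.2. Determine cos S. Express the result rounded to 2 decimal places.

cos S ≈ 0.28

By the law of cosines, r² = s² + t² − 2·s·t·cos R = 113.23, so r ≈ 10.641.
Law of cosines again: cos S = (t² + r² − s²)/(2·t·r) ≈ 0.27854, so ∠S ≈ 1.289 rad.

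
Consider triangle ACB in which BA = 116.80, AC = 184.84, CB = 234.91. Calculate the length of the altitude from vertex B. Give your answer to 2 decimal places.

Semiperimeter s = (234.91 + 116.8 + 184.84)/2 = 268.27.
Heron's formula: area = √(268.27·33.365·151.47·83.435) ≈ 10636.
The altitude from B has length 2·area/AC ≈ 115.08.

115.08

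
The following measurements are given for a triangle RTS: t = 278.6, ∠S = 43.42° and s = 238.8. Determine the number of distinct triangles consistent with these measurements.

t·sin S = 278.6·sin(43.42°) ≈ 191.5.
Since t sin S < s < t (191.5 < 238.8 < 278.6), two triangles exist.

2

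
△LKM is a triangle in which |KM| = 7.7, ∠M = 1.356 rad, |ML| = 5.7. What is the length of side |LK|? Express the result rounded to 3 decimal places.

By the law of cosines, |LK|² = |KM|² + |ML|² − 2·|KM|·|ML|·cos M = 73.07, so |LK| ≈ 8.5481.

8.548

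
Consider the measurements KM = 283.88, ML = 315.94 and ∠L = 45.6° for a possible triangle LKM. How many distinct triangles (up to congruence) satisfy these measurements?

ML·sin L = 315.94·sin(45.6°) ≈ 225.7.
Since ML sin L < KM < ML (225.7 < 283.88 < 315.94), two triangles exist.

2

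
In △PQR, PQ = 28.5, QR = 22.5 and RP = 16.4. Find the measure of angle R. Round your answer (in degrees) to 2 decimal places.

∠R ≈ 92.88°

By the law of cosines, cos R = (QR² + RP² − PQ²) / (2·QR·RP) ≈ -0.05019, so ∠R ≈ 92.88°.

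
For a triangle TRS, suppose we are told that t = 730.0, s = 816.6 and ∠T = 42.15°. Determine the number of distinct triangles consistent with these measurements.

s·sin T = 816.6·sin(42.15°) ≈ 548.
Since s sin T < t < s (548 < 730.0 < 816.6), two triangles exist.

2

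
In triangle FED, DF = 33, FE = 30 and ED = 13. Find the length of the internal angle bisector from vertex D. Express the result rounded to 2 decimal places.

By the law of cosines, cos D = (ED² + DF² − FE²) / (2·ED·DF) ≈ 0.41725, so ∠D ≈ 65.34°.
The bisector from D has length 2·ED·DF·cos(∠D/2)/(ED+DF) ≈ 15.701.

15.70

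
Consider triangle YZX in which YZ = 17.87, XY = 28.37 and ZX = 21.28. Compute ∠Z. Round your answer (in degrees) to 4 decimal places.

By the law of cosines, cos Z = (YZ² + ZX² − XY²) / (2·YZ·ZX) ≈ -0.04297, so ∠Z ≈ 92.46°.

92.4628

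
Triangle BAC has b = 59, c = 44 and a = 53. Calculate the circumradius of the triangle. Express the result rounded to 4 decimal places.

By the law of cosines, cos B = (a² + c² − b²) / (2·a·c) ≈ 0.27101, so ∠B ≈ 74.28°.
Circumradius = b/(2 sin B) ≈ 30.647.

30.6469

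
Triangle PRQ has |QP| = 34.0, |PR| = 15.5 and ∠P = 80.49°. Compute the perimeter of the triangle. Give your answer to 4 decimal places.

By the law of cosines, |RQ|² = |QP|² + |PR|² − 2·|QP|·|PR|·cos P = 1222.1, so |RQ| ≈ 34.959.
Semiperimeter s = (34.959+34+15.5)/2 = 42.229.
Perimeter = 34.959 + 34 + 15.5 = 84.459.

84.4587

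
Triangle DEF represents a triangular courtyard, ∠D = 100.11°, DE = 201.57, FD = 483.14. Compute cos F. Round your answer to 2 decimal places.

By the law of cosines, EF² = FD² + DE² − 2·FD·DE·cos D = 3.0824e+05, so EF ≈ 555.2.
Law of cosines again: cos F = (EF² + FD² − DE²)/(2·EF·FD) ≈ 0.93394, so ∠F ≈ 20.94°.

cos F ≈ 0.93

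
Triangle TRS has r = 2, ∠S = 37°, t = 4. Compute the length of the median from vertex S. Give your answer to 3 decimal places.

2.863

By the law of cosines, s² = t² + r² − 2·t·r·cos S = 7.2218, so s ≈ 2.6873.
Median from S: ½√(2·t² + 2·r² − s²) ≈ 2.8626.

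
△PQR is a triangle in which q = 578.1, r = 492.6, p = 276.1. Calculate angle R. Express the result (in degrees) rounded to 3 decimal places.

By the law of cosines, cos R = (p² + q² − r²) / (2·p·q) ≈ 0.52557, so ∠R ≈ 58.29°.

58.293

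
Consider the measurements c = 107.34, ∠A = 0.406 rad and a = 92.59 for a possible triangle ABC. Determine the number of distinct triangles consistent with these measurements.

c·sin A = 107.34·sin(0.406 rad) ≈ 42.39.
Since c sin A < a < c (42.39 < 92.59 < 107.34), two triangles exist.

2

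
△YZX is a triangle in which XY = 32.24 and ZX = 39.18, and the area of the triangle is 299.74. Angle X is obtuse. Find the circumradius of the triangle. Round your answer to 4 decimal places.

R ≈ 72.9782

From area = ½·ZX·XY·sin X, we get sin X = 2·area/(ZX·XY) ≈ 0.47459.
Taking the obtuse solution, ∠X ≈ 151.67°.
Law of cosines then gives YZ ≈ 69.269.
Circumradius = YZ/(2 sin X) ≈ 72.978.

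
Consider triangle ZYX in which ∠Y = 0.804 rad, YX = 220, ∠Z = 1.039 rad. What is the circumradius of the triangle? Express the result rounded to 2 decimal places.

R ≈ 127.63

The third angle is ∠X = π − ∠Z − ∠Y = 1.299 rad.
Law of sines: XZ = YX·sin Y/sin Z ≈ 183.82.
Law of sines: ZY = YX·sin X/sin Z ≈ 245.85.
Circumradius = YX/(2 sin Z) ≈ 127.63.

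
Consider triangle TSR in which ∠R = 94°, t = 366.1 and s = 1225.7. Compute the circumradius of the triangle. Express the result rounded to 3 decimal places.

By the law of cosines, r² = t² + s² − 2·t·s·cos R = 1.699e+06, so r ≈ 1303.4.
Area = ½·t·s·sin R ≈ 2.2382e+05.
Circumradius = r/(2 sin R) ≈ 653.31.

653.315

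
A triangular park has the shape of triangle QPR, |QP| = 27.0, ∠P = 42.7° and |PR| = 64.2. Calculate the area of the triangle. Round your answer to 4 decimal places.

area ≈ 587.7610

Area = ½·|QP|·|PR|·sin P ≈ 587.76.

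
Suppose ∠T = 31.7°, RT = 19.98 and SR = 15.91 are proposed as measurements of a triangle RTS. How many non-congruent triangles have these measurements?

RT·sin T = 19.98·sin(31.7°) ≈ 10.5.
Since RT sin T < SR < RT (10.5 < 15.91 < 19.98), two triangles exist.

2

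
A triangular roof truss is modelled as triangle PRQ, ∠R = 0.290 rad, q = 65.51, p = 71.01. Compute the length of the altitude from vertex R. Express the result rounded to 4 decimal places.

h_R ≈ 65.0054

By the law of cosines, r² = q² + p² − 2·q·p·cos R = 418.74, so r ≈ 20.463.
Area = ½·q·p·sin R ≈ 665.11.
The altitude from R has length 2·area/r ≈ 65.005.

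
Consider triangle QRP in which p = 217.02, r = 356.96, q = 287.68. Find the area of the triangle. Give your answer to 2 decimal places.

31210.21

Semiperimeter s = (287.68 + 356.96 + 217.02)/2 = 430.83.
Heron's formula: area = √(430.83·143.15·73.87·213.81) ≈ 31210.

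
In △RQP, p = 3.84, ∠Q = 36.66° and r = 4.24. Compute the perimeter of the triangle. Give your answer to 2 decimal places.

perimeter ≈ 10.65

By the law of cosines, q² = p² + r² − 2·p·r·cos Q = 6.6012, so q ≈ 2.5693.
Semiperimeter s = (4.24+2.5693+3.84)/2 = 5.3246.
Perimeter = 4.24 + 2.5693 + 3.84 = 10.649.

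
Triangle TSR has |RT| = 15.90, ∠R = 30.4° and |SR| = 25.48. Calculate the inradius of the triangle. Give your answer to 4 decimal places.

r ≈ 3.6850

By the law of cosines, |TS|² = |SR|² + |RT|² − 2·|SR|·|RT|·cos R = 203.18, so |TS| ≈ 14.254.
Area = ½·|SR|·|RT|·sin R ≈ 102.51.
Semiperimeter s = (25.48+15.9+14.254)/2 = 27.817.
Inradius = area/s = 102.51/27.817 ≈ 3.685.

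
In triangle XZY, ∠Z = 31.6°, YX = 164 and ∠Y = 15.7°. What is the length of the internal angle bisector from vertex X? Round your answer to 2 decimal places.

The third angle is ∠X = 180° − ∠Z − ∠Y = 132.70°.
Law of sines: ZY = YX·sin X/sin Z ≈ 230.02.
Law of sines: XZ = YX·sin Y/sin Z ≈ 84.694.
The bisector from X has length 2·YX·XZ·cos(∠X/2)/(YX+XZ) ≈ 44.809.

t_X ≈ 44.81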